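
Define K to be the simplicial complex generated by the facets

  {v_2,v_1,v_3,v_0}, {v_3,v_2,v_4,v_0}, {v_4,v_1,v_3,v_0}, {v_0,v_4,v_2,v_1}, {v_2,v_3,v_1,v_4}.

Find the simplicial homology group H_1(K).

H_1 ≅ 0.

Fix the vertex order v_0 < v_1 < v_2 < v_3 < v_4 and write every simplex with vertices in increasing order. Then dim K = 3 and the simplices of K are:

  0-simplices (5): [v_0], [v_1], [v_2], [v_3], [v_4]
  1-simplices (10): [v_0,v_1], [v_0,v_2], [v_0,v_3], [v_0,v_4], [v_1,v_2], [v_1,v_3], [v_1,v_4], [v_2,v_3], [v_2,v_4], [v_3,v_4]
  2-simplices (10): [v_0,v_1,v_2], [v_0,v_1,v_3], [v_0,v_1,v_4], [v_0,v_2,v_3], [v_0,v_2,v_4], [v_0,v_3,v_4], [v_1,v_2,v_3], [v_1,v_2,v_4], [v_1,v_3,v_4], [v_2,v_3,v_4]
  3-simplices (5): [v_0,v_1,v_2,v_3], [v_0,v_1,v_2,v_4], [v_0,v_1,v_3,v_4], [v_0,v_2,v_3,v_4], [v_1,v_2,v_3,v_4]

so the chain groups are C_0 ≅ Z^5, C_1 ≅ Z^10, C_2 ≅ Z^10, C_3 ≅ Z^5.

The boundary map ∂_1: C_1 → C_0 maps an edge to its endpoints' difference, ∂[p,q] = q − p. For instance
  ∂[v_1,v_4] = [v_4] − [v_1].
The resulting 5×10 matrix has rank 4, and its Smith normal form has invariant factors (1,1,1,1).

Boundary ∂_2: C_2 → C_1 acts by ∂[p,q,r] = [q,r] − [p,r] + [p,q]. For instance
  ∂[v_0,v_1,v_3] = [v_1,v_3] − [v_0,v_3] + [v_0,v_1],
  ∂[v_1,v_3,v_4] = [v_3,v_4] − [v_1,v_4] + [v_1,v_3].
This gives a 10×10 integer matrix of rank 6; reducing to Smith normal form yields diagonal entries (1,1,1,1,1,1).

Boundary ∂_3: C_3 → C_2 sends each 3-simplex σ to the alternating sum Σ_i (−1)^i (σ with its i-th vertex removed). For instance
  ∂[v_1,v_2,v_3,v_4] = [v_2,v_3,v_4] − [v_1,v_3,v_4] + [v_1,v_2,v_4] − [v_1,v_2,v_3],
  ∂[v_0,v_1,v_2,v_4] = [v_1,v_2,v_4] − [v_0,v_2,v_4] + [v_0,v_1,v_4] − [v_0,v_1,v_2].
As a 10×5 matrix over Z this has rank 4, with invariant factors (1,1,1,1).

Computing H_k = (kernel of ∂_k) / (image of ∂_{k+1}):

  H_1: rank ker ∂_1 − rank ∂_2 = (10 − 4) − 6 = 0, and the invariant factors of ∂_2 are all 1, so H_1 ≅ 0.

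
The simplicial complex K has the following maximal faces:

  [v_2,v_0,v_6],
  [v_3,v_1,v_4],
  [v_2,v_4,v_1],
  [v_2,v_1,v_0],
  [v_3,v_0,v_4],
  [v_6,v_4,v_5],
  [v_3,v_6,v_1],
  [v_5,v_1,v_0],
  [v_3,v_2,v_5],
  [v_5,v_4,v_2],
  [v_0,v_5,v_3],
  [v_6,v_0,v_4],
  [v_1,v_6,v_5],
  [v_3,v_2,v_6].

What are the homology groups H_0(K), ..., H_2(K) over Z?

H_0 ≅ Z,  H_1 ≅ Z^2,  H_2 ≅ Z.

K has 7 vertices, 21 edges, 14 triangles.
rank ∂_0 = 0, rank ∂_1 = 6 ⇒ b_0 = 7 − 0 − 6 = 1; all invariant factors of ∂_1 are 1 so no torsion. So H_0 = Z.
rank ∂_1 = 6, rank ∂_2 = 13 ⇒ b_1 = 21 − 6 − 13 = 2; all invariant factors of ∂_2 are 1 so no torsion. So H_1 = Z^2.
rank ∂_2 = 13, rank ∂_3 = 0 ⇒ b_2 = 14 − 13 − 0 = 1. So H_2 = Z.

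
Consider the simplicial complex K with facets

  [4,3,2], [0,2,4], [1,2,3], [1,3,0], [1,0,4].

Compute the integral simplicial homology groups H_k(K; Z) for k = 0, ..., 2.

Fix the vertex order 0 < 1 < 2 < 3 < 4 and write every simplex with vertices in increasing order. Then dim K = 2 and the simplices of K are:

  0-simplices (5): [0], [1], [2], [3], [4]
  1-simplices (10): [0,1], [0,2], [0,3], [0,4], [1,2], [1,3], [1,4], [2,3], [2,4], [3,4]
  2-simplices (5): [0,1,3], [0,1,4], [0,2,4], [1,2,3], [2,3,4]

so the chain groups are C_0 ≅ Z^5, C_1 ≅ Z^10, C_2 ≅ Z^5.

∂_1: C_1 → C_0 maps an edge to its endpoints' difference, ∂[p,q] = q − p.
The resulting 5×10 matrix has rank 4, and its Smith normal form has invariant factors (1,1,1,1).

Boundary ∂_2: C_2 → C_1 maps a triangle to the signed sum of its edges. For instance
  ∂[0,1,3] = [1,3] − [0,3] + [0,1],
  ∂[2,3,4] = [3,4] − [2,4] + [2,3].
As a 10×5 matrix over Z this has rank 5, with invariant factors (1,1,1,1,1).

Now H_k = ker ∂_k / im ∂_{k+1}, so:

  H_0: rank C_0 − rank ∂_1 = 5 − 4 = 1, and the invariant factors of ∂_1 are all 1, so H_0 ≅ Z.
  H_1: rank ker ∂_1 − rank ∂_2 = (10 − 4) − 5 = 1, and the invariant factors of ∂_2 are all 1, so H_1 ≅ Z.
  H_2: rank ker ∂_2 − rank ∂_3 = (5 − 5) − 0 = 0, and there is no ∂_3, so H_2 ≅ 0.

H_0 ≅ Z,  H_1 ≅ Z,  H_2 = 0.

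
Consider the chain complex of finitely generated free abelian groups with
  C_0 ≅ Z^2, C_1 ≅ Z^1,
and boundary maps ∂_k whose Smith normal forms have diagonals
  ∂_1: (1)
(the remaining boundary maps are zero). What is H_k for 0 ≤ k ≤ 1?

H_0: b_0 = 2 − 0 − 1 = 1; torsion from ∂_1 factors > 1: none. So H_0 = Z.
H_1: b_1 = 1 − 1 − 0 = 0; torsion from ∂_2 factors > 1: none. So H_1 = 0.

H_0 = Z,  H_1 = 0.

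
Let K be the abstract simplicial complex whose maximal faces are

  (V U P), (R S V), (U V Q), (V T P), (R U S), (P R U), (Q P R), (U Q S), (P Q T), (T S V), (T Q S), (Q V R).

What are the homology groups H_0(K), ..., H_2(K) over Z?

We work with the vertex ordering P < Q < R < S < T < U < V. The simplices of K, each written with vertices in increasing order, are:

  0-simplices (7): P, Q, R, S, T, U, V
  1-simplices (18): PQ, PR, PT, PU, PV, QR, QS, QT, QU, QV, RS, RU, RV, ST, SU, SV, TV, UV
  2-simplices (12): PQR, PQT, PRU, PTV, PUV, QRV, QST, QSU, QUV, RSU, RSV, STV

so the chain groups are C_0 ≅ Z^7, C_1 ≅ Z^18, C_2 ≅ Z^12.

Boundary ∂_1: C_1 → C_0 is given by ∂[p,q] = [q] − [p]. For instance
  ∂SV = V − S.
This gives a 7×18 integer matrix of rank 6; reducing to Smith normal form yields diagonal entries (1,1,1,1,1,1).

∂_2: C_2 → C_1 maps a triangle to the signed sum of its edges. For instance
  ∂QST = ST − QT + QS,
  ∂RSV = SV − RV + RS.
The 18×12 boundary matrix has rank 12 and Smith normal form diag(1,1,1,1,1,1,1,1,1,1,1,2).

Computing H_k = (kernel of ∂_k) / (image of ∂_{k+1}):

  H_0: rank C_0 − rank ∂_1 = 7 − 6 = 1, and the invariant factors of ∂_1 are all 1, so H_0 = Z.
  H_1: rank ker ∂_1 − rank ∂_2 = (18 − 6) − 12 = 0, and ∂_2 has invariant factor 2 > 1, so H_1 = Z_2.
  H_2: rank ker ∂_2 − rank ∂_3 = (12 − 12) − 0 = 0, and there is no ∂_3, so H_2 = 0.

As a check, the Euler characteristic is 7 − 18 + 12 = 1, which agrees with 1 − 0 + 0 = 1.

H_0 = Z,  H_1 = Z_2,  H_2 = 0.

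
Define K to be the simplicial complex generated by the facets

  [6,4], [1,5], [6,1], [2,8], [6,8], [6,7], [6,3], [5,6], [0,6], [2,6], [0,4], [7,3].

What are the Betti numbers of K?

We work with the vertex ordering 0 < 1 < 2 < 3 < 4 < 5 < 6 < 7 < 8. The simplices of K, each written with vertices in increasing order, are:

  0-simplices (9): [0], [1], [2], [3], [4], [5], [6], [7], [8]
  1-simplices (12): [0,4], [0,6], [1,5], [1,6], [2,6], [2,8], [3,6], [3,7], [4,6], [5,6], [6,7], [6,8]

giving chain groups C_0 ≅ Z^9, C_1 ≅ Z^12.

The boundary map ∂_1: C_1 → C_0 is given by ∂[p,q] = [q] − [p]. For instance
  ∂[6,8] = [8] − [6].
This gives a 9×12 integer matrix of rank 8; reducing to Smith normal form yields diagonal entries (1,1,1,1,1,1,1,1).

Now H_k = ker ∂_k / im ∂_{k+1}, so:

  H_0: rank C_0 − rank ∂_1 = 9 − 8 = 1, and the invariant factors of ∂_1 are all 1, so H_0 = Z.
  H_1: rank ker ∂_1 − rank ∂_2 = (12 − 8) − 0 = 4, and there is no ∂_2, so H_1 = Z^4.

Hence the Betti numbers are b_0 = 1, b_1 = 4.

b_0 = 1, b_1 = 4.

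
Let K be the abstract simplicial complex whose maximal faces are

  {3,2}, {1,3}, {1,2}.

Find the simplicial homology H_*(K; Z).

H_0 ≅ Z,  H_1 ≅ Z.

Fix the vertex order 1 < 2 < 3 and write every simplex with vertices in increasing order. Then dim K = 1 and the simplices of K are:

  0-simplices (3): [1], [2], [3]
  1-simplices (3): [1,2], [1,3], [2,3]

Hence C_0 ≅ Z^3, C_1 ≅ Z^3.

The boundary map ∂_1: C_1 → C_0 is given by ∂[p,q] = [q] − [p]. For instance
  ∂[1,2] = [2] − [1].
As a 3×3 matrix over Z this has rank 2, with invariant factors (1,1).

Reading off H_k = ker ∂_k / im ∂_{k+1}:

  H_0: rank C_0 − rank ∂_1 = 3 − 2 = 1, and the invariant factors of ∂_1 are all 1, so H_0 ≅ Z.
  H_1: rank ker ∂_1 − rank ∂_2 = (3 − 2) − 0 = 1, and there is no ∂_2, so H_1 ≅ Z.

(K is a triangulation of the circle S^1.)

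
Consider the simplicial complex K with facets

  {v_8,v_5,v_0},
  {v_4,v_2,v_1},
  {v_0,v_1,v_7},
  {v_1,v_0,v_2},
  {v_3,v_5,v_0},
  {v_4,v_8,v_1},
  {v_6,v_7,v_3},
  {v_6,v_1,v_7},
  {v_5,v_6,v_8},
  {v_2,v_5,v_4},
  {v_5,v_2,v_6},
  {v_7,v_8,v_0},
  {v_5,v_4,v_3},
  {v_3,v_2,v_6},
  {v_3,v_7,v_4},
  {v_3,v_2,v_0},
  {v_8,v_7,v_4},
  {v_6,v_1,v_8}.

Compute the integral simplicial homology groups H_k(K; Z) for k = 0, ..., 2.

H_0 ≅ Z,  H_1 ≅ Z ⊕ Z/2Z,  H_2 = 0.

Order the vertices as v_0 < v_1 < v_2 < v_3 < v_4 < v_5 < v_6 < v_7 < v_8. Listing each simplex with vertices in this order, K has dimension 2 with simplices:

  0-simplices (9): [v_0], [v_1], [v_2], [v_3], [v_4], [v_5], [v_6], [v_7], [v_8]
  1-simplices (27): (27 of them)
  2-simplices (18): (18 of them)

Hence C_0 ≅ Z^9, C_1 ≅ Z^27, C_2 ≅ Z^18.

∂_1: C_1 → C_0 sends each edge [p,q] (with p < q) to q − p.
The 9×27 boundary matrix has rank 8 and Smith normal form diag(1,1,1,1,1,1,1,1).

The boundary map ∂_2: C_2 → C_1 acts by ∂[p,q,r] = [q,r] − [p,r] + [p,q]. For instance
  ∂[v_4,v_7,v_8] = [v_7,v_8] − [v_4,v_8] + [v_4,v_7],
  ∂[v_0,v_1,v_7] = [v_1,v_7] − [v_0,v_7] + [v_0,v_1].
The resulting 27×18 matrix has rank 18, and its Smith normal form has invariant factors (1,1,1,1,1,1,1,1,1,1,1,1,1,1,1,1,1,2).

Reading off H_k = ker ∂_k / im ∂_{k+1}:

  H_0: rank C_0 − rank ∂_1 = 9 − 8 = 1, and the invariant factors of ∂_1 are all 1, so H_0 = Z.
  H_1: rank ker ∂_1 − rank ∂_2 = (27 − 8) − 18 = 1, and ∂_2 has invariant factor 2 > 1, so H_1 = Z ⊕ Z/2Z.
  H_2: rank ker ∂_2 − rank ∂_3 = (18 − 18) − 0 = 0, and there is no ∂_3, so H_2 = 0.

As a check, the Euler characteristic is 9 − 27 + 18 = 0, which agrees with 1 − 1 + 0 = 0.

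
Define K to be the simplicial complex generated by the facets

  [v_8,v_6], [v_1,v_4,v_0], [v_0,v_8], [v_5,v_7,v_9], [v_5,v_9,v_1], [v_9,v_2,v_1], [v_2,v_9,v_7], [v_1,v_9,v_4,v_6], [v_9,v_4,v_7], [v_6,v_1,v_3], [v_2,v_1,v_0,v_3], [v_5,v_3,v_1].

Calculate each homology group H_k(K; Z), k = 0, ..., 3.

Fix the vertex order v_0 < v_1 < v_2 < v_3 < v_4 < v_5 < v_6 < v_7 < v_8 < v_9 and write every simplex with vertices in increasing order. Then dim K = 3 and the simplices of K are:

  0-simplices (10): [v_0], [v_1], [v_2], [v_3], [v_4], [v_5], [v_6], [v_7], [v_8], [v_9]
  1-simplices (24): (24 of them)
  2-simplices (16): (16 of them)
  3-simplices (2): [v_0,v_1,v_2,v_3], [v_1,v_4,v_6,v_9]

giving chain groups C_0 ≅ Z^10, C_1 ≅ Z^24, C_2 ≅ Z^16, C_3 ≅ Z^2.

Boundary ∂_1: C_1 → C_0 is given by ∂[p,q] = [q] − [p].
The resulting 10×24 matrix has rank 9, and its Smith normal form has invariant factors (1,1,1,1,1,1,1,1,1).

∂_2: C_2 → C_1 maps a triangle to the signed sum of its edges. For instance
  ∂[v_4,v_6,v_9] = [v_6,v_9] − [v_4,v_9] + [v_4,v_6],
  ∂[v_0,v_1,v_4] = [v_1,v_4] − [v_0,v_4] + [v_0,v_1].
The 24×16 boundary matrix has rank 14 and Smith normal form diag(1,1,1,1,1,1,1,1,1,1,1,1,1,1).

The boundary map ∂_3: C_3 → C_2 sends each 3-simplex σ to the alternating sum Σ_i (−1)^i (σ with its i-th vertex removed). For instance
  ∂[v_1,v_4,v_6,v_9] = [v_4,v_6,v_9] − [v_1,v_6,v_9] + [v_1,v_4,v_9] − [v_1,v_4,v_6],
  ∂[v_0,v_1,v_2,v_3] = [v_1,v_2,v_3] − [v_0,v_2,v_3] + [v_0,v_1,v_3] − [v_0,v_1,v_2].
This gives a 16×2 integer matrix of rank 2; reducing to Smith normal form yields diagonal entries (1,1).

Computing H_k = (kernel of ∂_k) / (image of ∂_{k+1}):

  H_0: rank C_0 − rank ∂_1 = 10 − 9 = 1, and the invariant factors of ∂_1 are all 1, so H_0 = Z.
  H_1: rank ker ∂_1 − rank ∂_2 = (24 − 9) − 14 = 1, and the invariant factors of ∂_2 are all 1, so H_1 = Z.
  H_2: rank ker ∂_2 − rank ∂_3 = (16 − 14) − 2 = 0, and the invariant factors of ∂_3 are all 1, so H_2 = 0.
  H_3: rank ker ∂_3 − rank ∂_4 = (2 − 2) − 0 = 0, and there is no ∂_4, so H_3 = 0.

As a check, the Euler characteristic is 10 − 24 + 16 − 2 = 0, which agrees with 1 − 1 + 0 − 0 = 0.

H_0 ≅ Z,  H_1 ≅ Z,  H_2 = 0,  H_3 = 0.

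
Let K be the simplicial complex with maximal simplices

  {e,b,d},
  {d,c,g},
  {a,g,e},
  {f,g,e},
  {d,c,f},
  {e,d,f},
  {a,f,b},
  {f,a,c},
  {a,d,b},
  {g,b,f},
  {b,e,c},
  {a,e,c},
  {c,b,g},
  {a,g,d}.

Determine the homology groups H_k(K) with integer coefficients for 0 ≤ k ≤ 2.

Take the total order a < b < c < d < e < f < g on the vertex set. Then K (dimension 2) consists of the simplices:

  0-simplices (7): a, b, c, d, e, f, g
  1-simplices (21): ab, ac, ad, ae, af, ag, bc, bd, be, bf, bg, cd, ce, cf, cg, de, df, dg, ef, eg, fg
  2-simplices (14): abd, abf, ace, acf, adg, aeg, bce, bcg, bde, bfg, cdf, cdg, def, efg

Hence C_0 ≅ Z^7, C_1 ≅ Z^21, C_2 ≅ Z^14.

The boundary map ∂_1: C_1 → C_0 maps an edge to its endpoints' difference, ∂[p,q] = q − p.
This gives a 7×21 integer matrix of rank 6; reducing to Smith normal form yields diagonal entries (1,1,1,1,1,1).

Boundary ∂_2: C_2 → C_1 maps a triangle to the signed sum of its edges. For instance
  ∂aeg = eg − ag + ae,
  ∂bce = ce − be + bc.
The resulting 21×14 matrix has rank 13, and its Smith normal form has invariant factors (1,1,1,1,1,1,1,1,1,1,1,1,1).

From H_k ≅ ker(∂_k) / im(∂_{k+1}) we obtain:

  H_0: rank C_0 − rank ∂_1 = 7 − 6 = 1, and the invariant factors of ∂_1 are all 1, so H_0 = Z.
  H_1: rank ker ∂_1 − rank ∂_2 = (21 − 6) − 13 = 2, and the invariant factors of ∂_2 are all 1, so H_1 = Z^2.
  H_2: rank ker ∂_2 − rank ∂_3 = (14 − 13) − 0 = 1, and there is no ∂_3, so H_2 = Z.

(K is a triangulation of the torus T^2.)

H_0 ≅ Z,  H_1 ≅ Z^2,  H_2 ≅ Z.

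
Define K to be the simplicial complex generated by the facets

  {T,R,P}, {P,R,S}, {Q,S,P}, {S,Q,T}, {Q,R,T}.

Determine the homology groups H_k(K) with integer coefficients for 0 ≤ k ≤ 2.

H_0 = Z,  H_1 = Z,  H_2 = 0.

We work with the vertex ordering P < Q < R < S < T. The simplices of K, each written with vertices in increasing order, are:

  0-simplices (5): P, Q, R, S, T
  1-simplices (10): PQ, PR, PS, PT, QR, QS, QT, RS, RT, ST
  2-simplices (5): PQS, PRS, PRT, QRT, QST

Hence C_0 ≅ Z^5, C_1 ≅ Z^10, C_2 ≅ Z^5.

The boundary map ∂_1: C_1 → C_0 maps an edge to its endpoints' difference, ∂[p,q] = q − p.
The 5×10 boundary matrix has rank 4 and Smith normal form diag(1,1,1,1).

The boundary map ∂_2: C_2 → C_1 maps a triangle to the signed sum of its edges. For instance
  ∂PQS = QS − PS + PQ,
  ∂QST = ST − QT + QS.
This gives a 10×5 integer matrix of rank 5; reducing to Smith normal form yields diagonal entries (1,1,1,1,1).

Reading off H_k = ker ∂_k / im ∂_{k+1}:

  H_0: rank C_0 − rank ∂_1 = 5 − 4 = 1, and the invariant factors of ∂_1 are all 1, so H_0 = Z.
  H_1: rank ker ∂_1 − rank ∂_2 = (10 − 4) − 5 = 1, and the invariant factors of ∂_2 are all 1, so H_1 = Z.
  H_2: rank ker ∂_2 − rank ∂_3 = (5 − 5) − 0 = 0, and there is no ∂_3, so H_2 = 0.

As a check, the Euler characteristic is 5 − 10 + 5 = 0, which agrees with 1 − 1 + 0 = 0.
(K is a triangulation of the Möbius band.)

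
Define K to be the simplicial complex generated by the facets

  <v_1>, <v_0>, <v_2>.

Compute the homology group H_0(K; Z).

H_0 = Z^3.

Fix the vertex order v_0 < v_1 < v_2 and write every simplex with vertices in increasing order. Then dim K = 0 and the simplices of K are:

  0-simplices (3): [v_0], [v_1], [v_2]

Hence C_0 ≅ Z^3.

Reading off H_k = ker ∂_k / im ∂_{k+1}:

  H_0: rank C_0 − rank ∂_1 = 3 − 0 = 3, and there is no ∂_1, so H_0 = Z^3.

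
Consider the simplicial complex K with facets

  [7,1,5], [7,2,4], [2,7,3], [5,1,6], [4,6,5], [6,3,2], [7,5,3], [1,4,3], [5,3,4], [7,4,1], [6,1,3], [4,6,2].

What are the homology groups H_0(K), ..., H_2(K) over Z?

H_0 = Z,  H_1 = Z/2,  H_2 = 0.

We work with the vertex ordering 1 < 2 < 3 < 4 < 5 < 6 < 7. The simplices of K, each written with vertices in increasing order, are:

  0-simplices (7): [1], [2], [3], [4], [5], [6], [7]
  1-simplices (18): [1,3], [1,4], [1,5], [1,6], [1,7], [2,3], [2,4], [2,6], [2,7], [3,4], [3,5], [3,6], [3,7], [4,5], [4,6], [4,7], [5,6], [5,7]
  2-simplices (12): [1,3,4], [1,3,6], [1,4,7], [1,5,6], [1,5,7], [2,3,6], [2,3,7], [2,4,6], [2,4,7], [3,4,5], [3,5,7], [4,5,6]

giving chain groups C_0 ≅ Z^7, C_1 ≅ Z^18, C_2 ≅ Z^12.

Boundary ∂_1: C_1 → C_0 is given by ∂[p,q] = [q] − [p].
This gives a 7×18 integer matrix of rank 6; reducing to Smith normal form yields diagonal entries (1,1,1,1,1,1).

∂_2: C_2 → C_1 maps a triangle to the signed sum of its edges. For instance
  ∂[4,5,6] = [5,6] − [4,6] + [4,5],
  ∂[2,3,6] = [3,6] − [2,6] + [2,3].
This gives a 18×12 integer matrix of rank 12; reducing to Smith normal form yields diagonal entries (1,1,1,1,1,1,1,1,1,1,1,2).

Now H_k = ker ∂_k / im ∂_{k+1}, so:

  H_0: rank C_0 − rank ∂_1 = 7 − 6 = 1, and the invariant factors of ∂_1 are all 1, so H_0 ≅ Z.
  H_1: rank ker ∂_1 − rank ∂_2 = (18 − 6) − 12 = 0, and ∂_2 has invariant factor 2 > 1, so H_1 ≅ Z/2.
  H_2: rank ker ∂_2 − rank ∂_3 = (12 − 12) − 0 = 0, and there is no ∂_3, so H_2 ≅ 0.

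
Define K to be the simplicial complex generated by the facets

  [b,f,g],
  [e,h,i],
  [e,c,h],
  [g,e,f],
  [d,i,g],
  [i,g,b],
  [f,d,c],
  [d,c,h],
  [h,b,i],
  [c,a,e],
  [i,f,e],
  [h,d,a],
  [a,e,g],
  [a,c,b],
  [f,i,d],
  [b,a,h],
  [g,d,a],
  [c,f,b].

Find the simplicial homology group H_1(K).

Order the vertices as a < b < c < d < e < f < g < h < i. Listing each simplex with vertices in this order, K has dimension 2 with simplices:

  0-simplices (9): a, b, c, d, e, f, g, h, i
  1-simplices (27): ab, ac, ad, ae, ag, ah, bc, bf, bg, bh, bi, cd, ce, cf, ch, df, dg, dh, di, ef, eg, eh, ei, fg, fi, gi, hi
  2-simplices (18): abc, abh, ace, adg, adh, aeg, bcf, bfg, bgi, bhi, cdf, cdh, ceh, dfi, dgi, efg, efi, ehi

so the chain groups are C_0 ≅ Z^9, C_1 ≅ Z^27, C_2 ≅ Z^18.

∂_1: C_1 → C_0 is given by ∂[p,q] = [q] − [p]. For instance
  ∂ei = i − e.
This gives a 9×27 integer matrix of rank 8; reducing to Smith normal form yields diagonal entries (1,1,1,1,1,1,1,1).

∂_2: C_2 → C_1 maps a triangle to the signed sum of its edges. For instance
  ∂bhi = hi − bi + bh,
  ∂abc = bc − ac + ab.
The 27×18 boundary matrix has rank 18 and Smith normal form diag(1,1,1,1,1,1,1,1,1,1,1,1,1,1,1,1,1,2).

Computing H_k = (kernel of ∂_k) / (image of ∂_{k+1}):

  H_1: rank ker ∂_1 − rank ∂_2 = (27 − 8) − 18 = 1, and ∂_2 has invariant factor 2 > 1, so H_1 = Z ⊕ Z/2Z.

H_1 = Z ⊕ Z/2Z.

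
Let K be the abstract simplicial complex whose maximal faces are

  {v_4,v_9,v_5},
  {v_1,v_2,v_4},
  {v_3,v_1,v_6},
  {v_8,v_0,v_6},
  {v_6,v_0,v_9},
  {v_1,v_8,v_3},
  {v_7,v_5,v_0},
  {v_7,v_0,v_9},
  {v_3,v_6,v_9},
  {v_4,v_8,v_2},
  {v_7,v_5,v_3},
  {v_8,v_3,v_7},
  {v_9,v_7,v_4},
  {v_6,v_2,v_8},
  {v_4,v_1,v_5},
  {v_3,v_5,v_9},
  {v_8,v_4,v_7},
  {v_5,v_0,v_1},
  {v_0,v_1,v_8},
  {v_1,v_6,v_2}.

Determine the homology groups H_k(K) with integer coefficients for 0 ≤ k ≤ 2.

H_0 ≅ Z,  H_1 ≅ Z × Z/2,  H_2 = 0.

Fix the vertex order v_0 < v_1 < v_2 < v_3 < v_4 < v_5 < v_6 < v_7 < v_8 < v_9 and write every simplex with vertices in increasing order. Then dim K = 2 and the simplices of K are:

  0-simplices (10): [v_0], [v_1], [v_2], [v_3], [v_4], [v_5], [v_6], [v_7], [v_8], [v_9]
  1-simplices (30): (30 of them)
  2-simplices (20): (20 of them)

so the chain groups are C_0 ≅ Z^10, C_1 ≅ Z^30, C_2 ≅ Z^20.

Boundary ∂_1: C_1 → C_0 maps an edge to its endpoints' difference, ∂[p,q] = q − p. For instance
  ∂[v_1,v_6] = [v_6] − [v_1].
This gives a 10×30 integer matrix of rank 9; reducing to Smith normal form yields diagonal entries (1,1,1,1,1,1,1,1,1).

∂_2: C_2 → C_1 sends each 2-simplex [p,q,r] to [q,r] − [p,r] + [p,q]. For instance
  ∂[v_0,v_1,v_8] = [v_1,v_8] − [v_0,v_8] + [v_0,v_1],
  ∂[v_4,v_7,v_8] = [v_7,v_8] − [v_4,v_8] + [v_4,v_7].
The resulting 30×20 matrix has rank 20, and its Smith normal form has invariant factors (1,1,1,1,1,1,1,1,1,1,1,1,1,1,1,1,1,1,1,2).

Computing H_k = (kernel of ∂_k) / (image of ∂_{k+1}):

  H_0: rank C_0 − rank ∂_1 = 10 − 9 = 1, and the invariant factors of ∂_1 are all 1, so H_0 = Z.
  H_1: rank ker ∂_1 − rank ∂_2 = (30 − 9) − 20 = 1, and ∂_2 has invariant factor 2 > 1, so H_1 = Z × Z/2.
  H_2: rank ker ∂_2 − rank ∂_3 = (20 − 20) − 0 = 0, and there is no ∂_3, so H_2 = 0.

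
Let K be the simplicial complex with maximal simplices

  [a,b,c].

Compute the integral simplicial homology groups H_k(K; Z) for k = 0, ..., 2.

H_0 = Z,  H_1 = 0,  H_2 = 0.

Fix the vertex order a < b < c and write every simplex with vertices in increasing order. Then dim K = 2 and the simplices of K are:

  0-simplices (3): a, b, c
  1-simplices (3): ab, ac, bc
  2-simplices (1): abc

Hence C_0 ≅ Z^3, C_1 ≅ Z^3, C_2 ≅ Z^1.

Boundary ∂_1: C_1 → C_0 maps an edge to its endpoints' difference, ∂[p,q] = q − p. For instance
  ∂ab = b − a.
This gives a 3×3 integer matrix of rank 2; reducing to Smith normal form yields diagonal entries (1,1).

Boundary ∂_2: C_2 → C_1 acts by ∂[p,q,r] = [q,r] − [p,r] + [p,q]. For instance
  ∂abc = bc − ac + ab.
This gives a 3×1 integer matrix of rank 1; reducing to Smith normal form yields diagonal entries (1).

Now H_k = ker ∂_k / im ∂_{k+1}, so:

  H_0: rank C_0 − rank ∂_1 = 3 − 2 = 1, and the invariant factors of ∂_1 are all 1, so H_0 ≅ Z.
  H_1: rank ker ∂_1 − rank ∂_2 = (3 − 2) − 1 = 0, and the invariant factors of ∂_2 are all 1, so H_1 ≅ 0.
  H_2: rank ker ∂_2 − rank ∂_3 = (1 − 1) − 0 = 0, and there is no ∂_3, so H_2 ≅ 0.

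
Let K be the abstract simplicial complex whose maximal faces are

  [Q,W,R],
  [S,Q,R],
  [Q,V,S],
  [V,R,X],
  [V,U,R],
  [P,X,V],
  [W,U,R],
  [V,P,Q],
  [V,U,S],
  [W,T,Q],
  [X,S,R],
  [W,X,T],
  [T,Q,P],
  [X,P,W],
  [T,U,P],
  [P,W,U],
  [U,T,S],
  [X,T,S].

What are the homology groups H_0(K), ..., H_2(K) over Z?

H_0 ≅ Z,  H_1 ≅ Z ⊕ Z/2,  H_2 = 0.

We work with the vertex ordering P < Q < R < S < T < U < V < W < X. The simplices of K, each written with vertices in increasing order, are:

  0-simplices (9): P, Q, R, S, T, U, V, W, X
  1-simplices (27): PQ, PT, PU, PV, PW, PX, QR, QS, QT, QV, QW, RS, RU, RV, RW, RX, ST, SU, SV, SX, TU, TW, TX, UV, UW, VX, WX
  2-simplices (18): PQT, PQV, PTU, PUW, PVX, PWX, QRS, QRW, QSV, QTW, RSX, RUV, RUW, RVX, STU, STX, SUV, TWX

Hence C_0 ≅ Z^9, C_1 ≅ Z^27, C_2 ≅ Z^18.

Boundary ∂_1: C_1 → C_0 sends each edge [p,q] (with p < q) to q − p. For instance
  ∂SV = V − S.
This gives a 9×27 integer matrix of rank 8; reducing to Smith normal form yields diagonal entries (1,1,1,1,1,1,1,1).

The boundary map ∂_2: C_2 → C_1 acts by ∂[p,q,r] = [q,r] − [p,r] + [p,q]. For instance
  ∂PWX = WX − PX + PW,
  ∂RSX = SX − RX + RS.
As a 27×18 matrix over Z this has rank 18, with invariant factors (1,1,1,1,1,1,1,1,1,1,1,1,1,1,1,1,1,2).

Now H_k = ker ∂_k / im ∂_{k+1}, so:

  H_0: rank C_0 − rank ∂_1 = 9 − 8 = 1, and the invariant factors of ∂_1 are all 1, so H_0 ≅ Z.
  H_1: rank ker ∂_1 − rank ∂_2 = (27 − 8) − 18 = 1, and ∂_2 has invariant factor 2 > 1, so H_1 ≅ Z ⊕ Z/2.
  H_2: rank ker ∂_2 − rank ∂_3 = (18 − 18) − 0 = 0, and there is no ∂_3, so H_2 ≅ 0.

(K is a triangulation of the Klein bottle.)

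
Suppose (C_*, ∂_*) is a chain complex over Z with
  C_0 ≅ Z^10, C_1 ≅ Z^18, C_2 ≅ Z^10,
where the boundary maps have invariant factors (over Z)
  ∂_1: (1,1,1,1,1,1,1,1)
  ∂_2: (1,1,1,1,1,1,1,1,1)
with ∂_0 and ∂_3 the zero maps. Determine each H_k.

H_0 = Z^2,  H_1 = Z,  H_2 = Z.

H_0: b_0 = 10 − 0 − 8 = 2; torsion from ∂_1 factors > 1: none. So H_0 = Z^2.
H_1: b_1 = 18 − 8 − 9 = 1; torsion from ∂_2 factors > 1: none. So H_1 = Z.
H_2: b_2 = 10 − 9 − 0 = 1; torsion from ∂_3 factors > 1: none. So H_2 = Z.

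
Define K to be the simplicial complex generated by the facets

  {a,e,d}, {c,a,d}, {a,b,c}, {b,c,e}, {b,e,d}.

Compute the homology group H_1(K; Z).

Fix the vertex order a < b < c < d < e and write every simplex with vertices in increasing order. Then dim K = 2 and the simplices of K are:

  0-simplices (5): a, b, c, d, e
  1-simplices (10): ab, ac, ad, ae, bc, bd, be, cd, ce, de
  2-simplices (5): abc, acd, ade, bce, bde

giving chain groups C_0 ≅ Z^5, C_1 ≅ Z^10, C_2 ≅ Z^5.

∂_1: C_1 → C_0 maps an edge to its endpoints' difference, ∂[p,q] = q − p. For instance
  ∂cd = d − c.
As a 5×10 matrix over Z this has rank 4, with invariant factors (1,1,1,1).

∂_2: C_2 → C_1 sends each 2-simplex [p,q,r] to [q,r] − [p,r] + [p,q]. For instance
  ∂abc = bc − ac + ab,
  ∂acd = cd − ad + ac.
As a 10×5 matrix over Z this has rank 5, with invariant factors (1,1,1,1,1).

From H_k ≅ ker(∂_k) / im(∂_{k+1}) we obtain:

  H_1: rank ker ∂_1 − rank ∂_2 = (10 − 4) − 5 = 1, and the invariant factors of ∂_2 are all 1, so H_1 ≅ Z.

H_1 = Z.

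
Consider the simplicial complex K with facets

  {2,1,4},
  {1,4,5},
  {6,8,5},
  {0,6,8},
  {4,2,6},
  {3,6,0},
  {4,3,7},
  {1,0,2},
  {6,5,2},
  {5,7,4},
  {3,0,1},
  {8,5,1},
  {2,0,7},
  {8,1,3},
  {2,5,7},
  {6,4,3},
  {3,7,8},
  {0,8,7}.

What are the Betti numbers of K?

b_0 = 1, b_1 = 1, b_2 = 0.

Fix the vertex order 0 < 1 < 2 < 3 < 4 < 5 < 6 < 7 < 8 and write every simplex with vertices in increasing order. Then dim K = 2 and the simplices of K are:

  0-simplices (9): [0], [1], [2], [3], [4], [5], [6], [7], [8]
  1-simplices (27): (27 of them)
  2-simplices (18): [0,1,2], [0,1,3], [0,2,7], [0,3,6], [0,6,8], [0,7,8], [1,2,4], [1,3,8], [1,4,5], [1,5,8], [2,4,6], [2,5,6], [2,5,7], [3,4,6], [3,4,7], [3,7,8], [4,5,7], [5,6,8]

so the chain groups are C_0 ≅ Z^9, C_1 ≅ Z^27, C_2 ≅ Z^18.

The boundary map ∂_1: C_1 → C_0 sends each edge [p,q] (with p < q) to q − p.
As a 9×27 matrix over Z this has rank 8, with invariant factors (1,1,1,1,1,1,1,1).

The boundary map ∂_2: C_2 → C_1 sends each 2-simplex [p,q,r] to [q,r] − [p,r] + [p,q]. For instance
  ∂[0,3,6] = [3,6] − [0,6] + [0,3],
  ∂[5,6,8] = [6,8] − [5,8] + [5,6].
The resulting 27×18 matrix has rank 18, and its Smith normal form has invariant factors (1,1,1,1,1,1,1,1,1,1,1,1,1,1,1,1,1,2).

Computing H_k = (kernel of ∂_k) / (image of ∂_{k+1}):

  H_0: rank C_0 − rank ∂_1 = 9 − 8 = 1, and the invariant factors of ∂_1 are all 1, so H_0 = Z.
  H_1: rank ker ∂_1 − rank ∂_2 = (27 − 8) − 18 = 1, and ∂_2 has invariant factor 2 > 1, so H_1 = Z × Z/2.
  H_2: rank ker ∂_2 − rank ∂_3 = (18 − 18) − 0 = 0, and there is no ∂_3, so H_2 = 0.

As a check, the Euler characteristic is 9 − 27 + 18 = 0, which agrees with 1 − 1 + 0 = 0.

Hence the Betti numbers are b_0 = 1, b_1 = 1, b_2 = 0.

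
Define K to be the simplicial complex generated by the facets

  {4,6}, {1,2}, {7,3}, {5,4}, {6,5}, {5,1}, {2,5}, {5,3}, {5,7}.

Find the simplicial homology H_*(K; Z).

K has 7 vertices, 9 edges.
rank ∂_0 = 0, rank ∂_1 = 6 ⇒ b_0 = 7 − 0 − 6 = 1; all invariant factors of ∂_1 are 1 so no torsion. So H_0 ≅ Z.
rank ∂_1 = 6, rank ∂_2 = 0 ⇒ b_1 = 9 − 6 − 0 = 3. So H_1 ≅ Z^3.

H_0 = Z,  H_1 = Z^3.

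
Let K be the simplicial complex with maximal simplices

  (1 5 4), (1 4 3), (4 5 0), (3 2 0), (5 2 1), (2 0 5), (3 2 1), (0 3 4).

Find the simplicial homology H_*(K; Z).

H_0 = Z,  H_1 = 0,  H_2 = Z.

Order the vertices as 0 < 1 < 2 < 3 < 4 < 5. Listing each simplex with vertices in this order, K has dimension 2 with simplices:

  0-simplices (6): [0], [1], [2], [3], [4], [5]
  1-simplices (12): [0,2], [0,3], [0,4], [0,5], [1,2], [1,3], [1,4], [1,5], [2,3], [2,5], [3,4], [4,5]
  2-simplices (8): [0,2,3], [0,2,5], [0,3,4], [0,4,5], [1,2,3], [1,2,5], [1,3,4], [1,4,5]

giving chain groups C_0 ≅ Z^6, C_1 ≅ Z^12, C_2 ≅ Z^8.

Boundary ∂_1: C_1 → C_0 is given by ∂[p,q] = [q] − [p].
The 6×12 boundary matrix has rank 5 and Smith normal form diag(1,1,1,1,1).

The boundary map ∂_2: C_2 → C_1 maps a triangle to the signed sum of its edges. For instance
  ∂[0,2,3] = [2,3] − [0,3] + [0,2],
  ∂[0,4,5] = [4,5] − [0,5] + [0,4].
As a 12×8 matrix over Z this has rank 7, with invariant factors (1,1,1,1,1,1,1).

Now H_k = ker ∂_k / im ∂_{k+1}, so:

  H_0: rank C_0 − rank ∂_1 = 6 − 5 = 1, and the invariant factors of ∂_1 are all 1, so H_0 = Z.
  H_1: rank ker ∂_1 − rank ∂_2 = (12 − 5) − 7 = 0, and the invariant factors of ∂_2 are all 1, so H_1 = 0.
  H_2: rank ker ∂_2 − rank ∂_3 = (8 − 7) − 0 = 1, and there is no ∂_3, so H_2 = Z.

As a check, the Euler characteristic is 6 − 12 + 8 = 2, which agrees with 1 − 0 + 1 = 2.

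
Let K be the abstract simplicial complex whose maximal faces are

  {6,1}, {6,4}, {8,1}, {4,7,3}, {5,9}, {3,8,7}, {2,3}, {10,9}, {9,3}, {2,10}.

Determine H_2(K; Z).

We work with the vertex ordering 1 < 2 < 3 < 4 < 5 < 6 < 7 < 8 < 9 < 10. The simplices of K, each written with vertices in increasing order, are:

  0-simplices (10): [1], [2], [3], [4], [5], [6], [7], [8], [9], [10]
  1-simplices (13): [1,6], [1,8], [2,3], [2,10], [3,4], [3,7], [3,8], [3,9], [4,6], [4,7], [5,9], [7,8], [9,10]
  2-simplices (2): [3,4,7], [3,7,8]

Hence C_0 ≅ Z^10, C_1 ≅ Z^13, C_2 ≅ Z^2.

∂_1: C_1 → C_0 is given by ∂[p,q] = [q] − [p]. For instance
  ∂[3,9] = [9] − [3].
This gives a 10×13 integer matrix of rank 9; reducing to Smith normal form yields diagonal entries (1,1,1,1,1,1,1,1,1).

The boundary map ∂_2: C_2 → C_1 sends each 2-simplex [p,q,r] to [q,r] − [p,r] + [p,q]. For instance
  ∂[3,4,7] = [4,7] − [3,7] + [3,4],
  ∂[3,7,8] = [7,8] − [3,8] + [3,7].
The resulting 13×2 matrix has rank 2, and its Smith normal form has invariant factors (1,1).

Now H_k = ker ∂_k / im ∂_{k+1}, so:

  H_2: rank ker ∂_2 − rank ∂_3 = (2 − 2) − 0 = 0, and there is no ∂_3, so H_2 = 0.

H_2 = 0.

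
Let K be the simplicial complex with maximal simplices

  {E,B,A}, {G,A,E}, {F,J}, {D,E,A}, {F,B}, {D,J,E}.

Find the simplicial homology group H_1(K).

H_1 ≅ Z.

Take the total order A < B < D < E < F < G < J on the vertex set. Then K (dimension 2) consists of the simplices:

  0-simplices (7): A, B, D, E, F, G, J
  1-simplices (11): AB, AD, AE, AG, BE, BF, DE, DJ, EG, EJ, FJ
  2-simplices (4): ABE, ADE, AEG, DEJ

giving chain groups C_0 ≅ Z^7, C_1 ≅ Z^11, C_2 ≅ Z^4.

Boundary ∂_1: C_1 → C_0 maps an edge to its endpoints' difference, ∂[p,q] = q − p. For instance
  ∂EJ = J − E.
As a 7×11 matrix over Z this has rank 6, with invariant factors (1,1,1,1,1,1).

The boundary map ∂_2: C_2 → C_1 sends each 2-simplex [p,q,r] to [q,r] − [p,r] + [p,q]. For instance
  ∂AEG = EG − AG + AE,
  ∂DEJ = EJ − DJ + DE.
This gives a 11×4 integer matrix of rank 4; reducing to Smith normal form yields diagonal entries (1,1,1,1).

Computing H_k = (kernel of ∂_k) / (image of ∂_{k+1}):

  H_1: rank ker ∂_1 − rank ∂_2 = (11 − 6) − 4 = 1, and the invariant factors of ∂_2 are all 1, so H_1 = Z.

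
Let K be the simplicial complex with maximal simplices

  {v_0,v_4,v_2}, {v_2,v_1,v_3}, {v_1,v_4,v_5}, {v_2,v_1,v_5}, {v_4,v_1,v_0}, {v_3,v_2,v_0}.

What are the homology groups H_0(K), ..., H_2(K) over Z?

H_0 ≅ Z,  H_1 ≅ Z,  H_2 = 0.

Order the vertices as v_0 < v_1 < v_2 < v_3 < v_4 < v_5. Listing each simplex with vertices in this order, K has dimension 2 with simplices:

  0-simplices (6): [v_0], [v_1], [v_2], [v_3], [v_4], [v_5]
  1-simplices (12): [v_0,v_1], [v_0,v_2], [v_0,v_3], [v_0,v_4], [v_1,v_2], [v_1,v_3], [v_1,v_4], [v_1,v_5], [v_2,v_3], [v_2,v_4], [v_2,v_5], [v_4,v_5]
  2-simplices (6): [v_0,v_1,v_4], [v_0,v_2,v_3], [v_0,v_2,v_4], [v_1,v_2,v_3], [v_1,v_2,v_5], [v_1,v_4,v_5]

Hence C_0 ≅ Z^6, C_1 ≅ Z^12, C_2 ≅ Z^6.

Boundary ∂_1: C_1 → C_0 sends each edge [p,q] (with p < q) to q − p.
This gives a 6×12 integer matrix of rank 5; reducing to Smith normal form yields diagonal entries (1,1,1,1,1).

The boundary map ∂_2: C_2 → C_1 sends each 2-simplex [p,q,r] to [q,r] − [p,r] + [p,q]. For instance
  ∂[v_0,v_2,v_4] = [v_2,v_4] − [v_0,v_4] + [v_0,v_2],
  ∂[v_0,v_1,v_4] = [v_1,v_4] − [v_0,v_4] + [v_0,v_1].
As a 12×6 matrix over Z this has rank 6, with invariant factors (1,1,1,1,1,1).

Computing H_k = (kernel of ∂_k) / (image of ∂_{k+1}):

  H_0: rank C_0 − rank ∂_1 = 6 − 5 = 1, and the invariant factors of ∂_1 are all 1, so H_0 = Z.
  H_1: rank ker ∂_1 − rank ∂_2 = (12 − 5) − 6 = 1, and the invariant factors of ∂_2 are all 1, so H_1 = Z.
  H_2: rank ker ∂_2 − rank ∂_3 = (6 − 6) − 0 = 0, and there is no ∂_3, so H_2 = 0.

(K is a triangulation of the cylinder S^1 x I.)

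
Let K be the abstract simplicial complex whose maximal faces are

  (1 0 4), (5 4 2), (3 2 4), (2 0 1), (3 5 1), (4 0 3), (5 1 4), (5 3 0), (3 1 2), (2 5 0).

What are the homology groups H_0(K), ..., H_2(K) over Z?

K has 6 vertices, 15 edges, 10 triangles.
rank ∂_0 = 0, rank ∂_1 = 5 ⇒ b_0 = 6 − 0 − 5 = 1; all invariant factors of ∂_1 are 1 so no torsion. So H_0 ≅ Z.
rank ∂_1 = 5, rank ∂_2 = 10 ⇒ b_1 = 15 − 5 − 10 = 0; ∂_2 has invariant factor(s) [2] giving torsion. So H_1 ≅ Z/2Z.
rank ∂_2 = 10, rank ∂_3 = 0 ⇒ b_2 = 10 − 10 − 0 = 0. So H_2 ≅ 0.

H_0 ≅ Z,  H_1 ≅ Z/2Z,  H_2 = 0.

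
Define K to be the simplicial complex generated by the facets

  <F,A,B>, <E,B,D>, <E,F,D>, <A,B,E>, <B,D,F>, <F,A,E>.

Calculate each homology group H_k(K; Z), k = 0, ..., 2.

H_0 ≅ Z,  H_1 = 0,  H_2 ≅ Z.

Order the vertices as A < B < D < E < F. Listing each simplex with vertices in this order, K has dimension 2 with simplices:

  0-simplices (5): A, B, D, E, F
  1-simplices (9): AB, AE, AF, BD, BE, BF, DE, DF, EF
  2-simplices (6): ABE, ABF, AEF, BDE, BDF, DEF

giving chain groups C_0 ≅ Z^5, C_1 ≅ Z^9, C_2 ≅ Z^6.

∂_1: C_1 → C_0 sends each edge [p,q] (with p < q) to q − p. For instance
  ∂AE = E − A.
The resulting 5×9 matrix has rank 4, and its Smith normal form has invariant factors (1,1,1,1).

Boundary ∂_2: C_2 → C_1 maps a triangle to the signed sum of its edges. For instance
  ∂ABE = BE − AE + AB,
  ∂BDE = DE − BE + BD.
The 9×6 boundary matrix has rank 5 and Smith normal form diag(1,1,1,1,1).

Computing H_k = (kernel of ∂_k) / (image of ∂_{k+1}):

  H_0: rank C_0 − rank ∂_1 = 5 − 4 = 1, and the invariant factors of ∂_1 are all 1, so H_0 = Z.
  H_1: rank ker ∂_1 − rank ∂_2 = (9 − 4) − 5 = 0, and the invariant factors of ∂_2 are all 1, so H_1 = 0.
  H_2: rank ker ∂_2 − rank ∂_3 = (6 − 5) − 0 = 1, and there is no ∂_3, so H_2 = Z.

As a check, the Euler characteristic is 5 − 9 + 6 = 2, which agrees with 1 − 0 + 1 = 2.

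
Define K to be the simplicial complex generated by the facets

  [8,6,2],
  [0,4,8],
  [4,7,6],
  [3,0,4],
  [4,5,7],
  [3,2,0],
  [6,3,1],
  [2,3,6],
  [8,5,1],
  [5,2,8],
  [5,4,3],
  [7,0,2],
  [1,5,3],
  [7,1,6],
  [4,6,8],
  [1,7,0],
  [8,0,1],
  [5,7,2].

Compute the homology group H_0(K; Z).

K has 9 vertices, 27 edges, 18 triangles.
rank ∂_0 = 0, rank ∂_1 = 8 ⇒ b_0 = 9 − 0 − 8 = 1; all invariant factors of ∂_1 are 1 so no torsion. So H_0 = Z.

H_0 ≅ Z.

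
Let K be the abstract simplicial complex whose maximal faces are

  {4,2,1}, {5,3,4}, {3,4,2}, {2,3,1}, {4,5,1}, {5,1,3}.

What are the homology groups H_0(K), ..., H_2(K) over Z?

Fix the vertex order 1 < 2 < 3 < 4 < 5 and write every simplex with vertices in increasing order. Then dim K = 2 and the simplices of K are:

  0-simplices (5): [1], [2], [3], [4], [5]
  1-simplices (9): [1,2], [1,3], [1,4], [1,5], [2,3], [2,4], [3,4], [3,5], [4,5]
  2-simplices (6): [1,2,3], [1,2,4], [1,3,5], [1,4,5], [2,3,4], [3,4,5]

so the chain groups are C_0 ≅ Z^5, C_1 ≅ Z^9, C_2 ≅ Z^6.

∂_1: C_1 → C_0 maps an edge to its endpoints' difference, ∂[p,q] = q − p. For instance
  ∂[2,4] = [4] − [2].
As a 5×9 matrix over Z this has rank 4, with invariant factors (1,1,1,1).

∂_2: C_2 → C_1 acts by ∂[p,q,r] = [q,r] − [p,r] + [p,q]. For instance
  ∂[1,4,5] = [4,5] − [1,5] + [1,4],
  ∂[1,3,5] = [3,5] − [1,5] + [1,3].
As a 9×6 matrix over Z this has rank 5, with invariant factors (1,1,1,1,1).

Computing H_k = (kernel of ∂_k) / (image of ∂_{k+1}):

  H_0: rank C_0 − rank ∂_1 = 5 − 4 = 1, and the invariant factors of ∂_1 are all 1, so H_0 = Z.
  H_1: rank ker ∂_1 − rank ∂_2 = (9 − 4) − 5 = 0, and the invariant factors of ∂_2 are all 1, so H_1 = 0.
  H_2: rank ker ∂_2 − rank ∂_3 = (6 − 5) − 0 = 1, and there is no ∂_3, so H_2 = Z.

As a check, the Euler characteristic is 5 − 9 + 6 = 2, which agrees with 1 − 0 + 1 = 2.

H_0 = Z,  H_1 = 0,  H_2 = Z.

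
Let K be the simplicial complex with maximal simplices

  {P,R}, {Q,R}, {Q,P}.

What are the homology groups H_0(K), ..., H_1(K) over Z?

We work with the vertex ordering P < Q < R. The simplices of K, each written with vertices in increasing order, are:

  0-simplices (3): P, Q, R
  1-simplices (3): PQ, PR, QR

so the chain groups are C_0 ≅ Z^3, C_1 ≅ Z^3.

The boundary map ∂_1: C_1 → C_0 sends each edge [p,q] (with p < q) to q − p.
This gives a 3×3 integer matrix of rank 2; reducing to Smith normal form yields diagonal entries (1,1).

Computing H_k = (kernel of ∂_k) / (image of ∂_{k+1}):

  H_0: rank C_0 − rank ∂_1 = 3 − 2 = 1, and the invariant factors of ∂_1 are all 1, so H_0 ≅ Z.
  H_1: rank ker ∂_1 − rank ∂_2 = (3 − 2) − 0 = 1, and there is no ∂_2, so H_1 ≅ Z.

As a check, the Euler characteristic is 3 − 3 = 0, which agrees with 1 − 1 = 0.
(K is a triangulation of the circle S^1.)

H_0 = Z,  H_1 = Z.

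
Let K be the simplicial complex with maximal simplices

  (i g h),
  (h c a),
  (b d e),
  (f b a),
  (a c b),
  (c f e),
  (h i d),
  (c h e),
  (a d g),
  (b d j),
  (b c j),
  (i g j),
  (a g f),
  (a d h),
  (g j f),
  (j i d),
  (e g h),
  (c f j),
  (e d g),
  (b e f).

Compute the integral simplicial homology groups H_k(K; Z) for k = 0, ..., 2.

H_0 = Z,  H_1 = Z ⊕ Z/2,  H_2 = 0.

We work with the vertex ordering a < b < c < d < e < f < g < h < i < j. The simplices of K, each written with vertices in increasing order, are:

  0-simplices (10): a, b, c, d, e, f, g, h, i, j
  1-simplices (30): ab, ac, ad, af, ag, ah, bc, bd, be, bf, bj, ce, cf, ch, cj, de, dg, dh, di, dj, ef, eg, eh, fg, fj, gh, gi, gj, hi, ij
  2-simplices (20): abc, abf, ach, adg, adh, afg, bcj, bde, bdj, bef, cef, ceh, cfj, deg, dhi, dij, egh, fgj, ghi, gij

so the chain groups are C_0 ≅ Z^10, C_1 ≅ Z^30, C_2 ≅ Z^20.

∂_1: C_1 → C_0 maps an edge to its endpoints' difference, ∂[p,q] = q − p. For instance
  ∂bf = f − b.
As a 10×30 matrix over Z this has rank 9, with invariant factors (1,1,1,1,1,1,1,1,1).

Boundary ∂_2: C_2 → C_1 maps a triangle to the signed sum of its edges. For instance
  ∂deg = eg − dg + de,
  ∂bde = de − be + bd.
This gives a 30×20 integer matrix of rank 20; reducing to Smith normal form yields diagonal entries (1,1,1,1,1,1,1,1,1,1,1,1,1,1,1,1,1,1,1,2).

Now H_k = ker ∂_k / im ∂_{k+1}, so:

  H_0: rank C_0 − rank ∂_1 = 10 − 9 = 1, and the invariant factors of ∂_1 are all 1, so H_0 = Z.
  H_1: rank ker ∂_1 − rank ∂_2 = (30 − 9) − 20 = 1, and ∂_2 has invariant factor 2 > 1, so H_1 = Z ⊕ Z/2.
  H_2: rank ker ∂_2 − rank ∂_3 = (20 − 20) − 0 = 0, and there is no ∂_3, so H_2 = 0.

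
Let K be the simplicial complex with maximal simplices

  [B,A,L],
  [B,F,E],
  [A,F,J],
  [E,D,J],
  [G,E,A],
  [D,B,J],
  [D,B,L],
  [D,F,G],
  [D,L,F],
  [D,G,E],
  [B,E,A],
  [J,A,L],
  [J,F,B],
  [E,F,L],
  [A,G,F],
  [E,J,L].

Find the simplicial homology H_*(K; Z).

H_0 ≅ Z,  H_1 ≅ Z^2,  H_2 ≅ Z.

We work with the vertex ordering A < B < D < E < F < G < J < L. The simplices of K, each written with vertices in increasing order, are:

  0-simplices (8): A, B, D, E, F, G, J, L
  1-simplices (24): AB, AE, AF, AG, AJ, AL, BD, BE, BF, BJ, BL, DE, DF, DG, DJ, DL, EF, EG, EJ, EL, FG, FJ, FL, JL
  2-simplices (16): ABE, ABL, AEG, AFG, AFJ, AJL, BDJ, BDL, BEF, BFJ, DEG, DEJ, DFG, DFL, EFL, EJL

Hence C_0 ≅ Z^8, C_1 ≅ Z^24, C_2 ≅ Z^16.

The boundary map ∂_1: C_1 → C_0 maps an edge to its endpoints' difference, ∂[p,q] = q − p. For instance
  ∂AB = B − A.
This gives a 8×24 integer matrix of rank 7; reducing to Smith normal form yields diagonal entries (1,1,1,1,1,1,1).

Boundary ∂_2: C_2 → C_1 sends each 2-simplex [p,q,r] to [q,r] − [p,r] + [p,q]. For instance
  ∂DFG = FG − DG + DF,
  ∂ABL = BL − AL + AB.
This gives a 24×16 integer matrix of rank 15; reducing to Smith normal form yields diagonal entries (1,1,1,1,1,1,1,1,1,1,1,1,1,1,1).

Computing H_k = (kernel of ∂_k) / (image of ∂_{k+1}):

  H_0: rank C_0 − rank ∂_1 = 8 − 7 = 1, and the invariant factors of ∂_1 are all 1, so H_0 ≅ Z.
  H_1: rank ker ∂_1 − rank ∂_2 = (24 − 7) − 15 = 2, and the invariant factors of ∂_2 are all 1, so H_1 ≅ Z^2.
  H_2: rank ker ∂_2 − rank ∂_3 = (16 − 15) − 0 = 1, and there is no ∂_3, so H_2 ≅ Z.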